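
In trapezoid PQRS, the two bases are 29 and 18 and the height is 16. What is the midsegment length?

midsegment = (29 + 18) / 2 = 47 / 2 = 47/2

47/2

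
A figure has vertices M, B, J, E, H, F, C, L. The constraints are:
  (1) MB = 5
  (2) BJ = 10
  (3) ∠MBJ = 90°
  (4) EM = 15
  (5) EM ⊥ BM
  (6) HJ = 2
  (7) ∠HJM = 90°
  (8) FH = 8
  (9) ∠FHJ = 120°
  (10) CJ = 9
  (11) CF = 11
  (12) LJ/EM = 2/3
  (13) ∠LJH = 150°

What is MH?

Step 1: By the law of cosines on triangle JBM: JM² = 10² + 5² − 2·10·5·cos(90°) = 125, so JM = 5·√5.
Step 2: By the law of cosines on triangle MJH: MH² = (5·√5)² + 2² − 2·5·√5·2·cos(90°) = 129, so MH = √129.

Therefore, the length of MH = √129.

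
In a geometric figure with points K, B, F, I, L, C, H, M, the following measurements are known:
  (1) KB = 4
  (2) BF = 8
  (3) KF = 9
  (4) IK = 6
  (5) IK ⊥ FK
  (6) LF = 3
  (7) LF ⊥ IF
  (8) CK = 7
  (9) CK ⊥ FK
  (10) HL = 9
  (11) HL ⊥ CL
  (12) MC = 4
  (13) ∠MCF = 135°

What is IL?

Step 1: By the law of cosines on triangle FKI: FI² = 9² + 6² − 2·9·6·cos(90°) = 117, so FI = 3·√13.
Step 2: By the law of cosines on triangle IFL: IL² = (3·√13)² + 3² − 2·3·√13·3·cos(90°) = 126, so IL = 3·√14.

Therefore, the length of IL = 3·√14.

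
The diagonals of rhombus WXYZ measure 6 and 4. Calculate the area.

Area = (6 * 4) / 2 = 24 / 2 = 12

12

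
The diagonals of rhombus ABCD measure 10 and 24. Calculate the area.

The diagonals of a rhombus divide it into four right triangles.
Each triangle has legs 10/ 2 = 5 and 24/2 = 12, so each has area (1/2)*5*12 = 30.
Four such triangles give total area = (d1 * d2) / 2 = 120.

120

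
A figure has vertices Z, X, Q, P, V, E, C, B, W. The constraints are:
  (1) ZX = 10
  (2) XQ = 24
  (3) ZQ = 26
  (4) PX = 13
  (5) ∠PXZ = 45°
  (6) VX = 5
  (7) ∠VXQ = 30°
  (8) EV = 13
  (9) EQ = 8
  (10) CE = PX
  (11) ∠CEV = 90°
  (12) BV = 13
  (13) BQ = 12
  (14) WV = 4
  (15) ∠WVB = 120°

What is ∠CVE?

From the given relations: CE = PX = 13.
Step 1: By the law of cosines on triangle VEC: VC² = 13² + 13² − 2·13·13·cos(90°) = 338, so VC = 13·√2.
Step 2: By the inverse law of cosines on triangle CVE: cos(∠CVE) = ((13·√2)² + 13² − 13²) / (2·13·√2·13) = 338/478 = 0.7071, so ∠CVE = 45°.

Therefore, the measure of angle ∠CVE = 45°.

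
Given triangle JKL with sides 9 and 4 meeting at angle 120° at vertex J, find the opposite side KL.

When two sides and the included angle are known, the law of cosines gives the third side.
c^2 = a^2 + b^2 - 2ab cos(C) generalizes the Pythagorean theorem to non-right triangles.
Here: KL^2 = 81 + 16 - 72*(-1/2) = 133
KL = sqrt(133)

sqrt(133)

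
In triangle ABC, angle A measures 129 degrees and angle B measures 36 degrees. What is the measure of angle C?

The interior angles sum to 180°: angle C = 180 - 129 - 36 = 15°.
The triangle is obtuse (angles 129°, 36°, 15°).

15 degrees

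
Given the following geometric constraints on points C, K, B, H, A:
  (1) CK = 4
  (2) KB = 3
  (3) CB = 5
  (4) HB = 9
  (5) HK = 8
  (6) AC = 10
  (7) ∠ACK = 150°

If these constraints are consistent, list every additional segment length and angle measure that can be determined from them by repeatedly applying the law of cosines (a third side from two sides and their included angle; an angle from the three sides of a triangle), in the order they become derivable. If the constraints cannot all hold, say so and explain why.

The constraints are consistent. Derivable facts, in order:
After 1 step:
- KA ≈ 13.61
- ∠BCK = 36.87°
- ∠BHK = 19.19°
- ∠BKC = 90°
- ∠BKH = 99.59°
- ∠CBK = 53.13°
- ∠HBK = 61.22°
After 2 steps:
- ∠AKC = 21.55°
- ∠CAK = 8.45°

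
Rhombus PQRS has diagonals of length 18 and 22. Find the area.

Area of a rhombus = (d1 * d2) / 2
Area = (18 * 22) / 2
Area = 396 / 2
Area = 198

198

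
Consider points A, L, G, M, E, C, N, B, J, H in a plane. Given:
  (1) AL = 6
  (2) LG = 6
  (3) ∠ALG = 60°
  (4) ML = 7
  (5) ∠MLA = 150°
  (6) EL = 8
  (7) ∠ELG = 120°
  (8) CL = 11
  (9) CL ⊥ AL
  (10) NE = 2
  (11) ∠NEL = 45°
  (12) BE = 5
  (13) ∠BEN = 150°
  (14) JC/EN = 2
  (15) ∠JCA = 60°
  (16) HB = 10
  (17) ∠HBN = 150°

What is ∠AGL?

Step 1: By the law of cosines on triangle GLA: GA² = 6² + 6² − 2·6·6·cos(60°) = 36, so GA = 6.
Step 2: By the inverse law of cosines on triangle AGL: cos(∠AGL) = (6² + 6² − 6²) / (2·6·6) = 36/72 = 0.5, so ∠AGL = 60°.

Therefore, the measure of angle ∠AGL = 60°.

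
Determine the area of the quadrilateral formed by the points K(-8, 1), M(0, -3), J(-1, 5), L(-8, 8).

The Shoelace formula works by pairing each vertex with the next (cycling back to the first).
For each pair, compute x_i*y_(i+1) - x_(i+1)*y_i:
  (-8*-3 - 0*1) = 24
  (0*5 - -1*-3) = -3
  (-1*8 - -8*5) = 32
  (-8*1 - -8*8) = 56
Taking half the absolute value of the total: Area = (1/2)(109) = 109/2.

109/2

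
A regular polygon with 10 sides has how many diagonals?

The number of diagonals in an n-gon is n(n - 3)/2.
For n = 10: 10(10 - 3)/2 = 10 × 7 / 2 = 35.

35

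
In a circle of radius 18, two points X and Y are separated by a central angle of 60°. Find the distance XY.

Drop a perpendicular from the center to the chord, bisecting both the chord and the central angle.
Each half-chord = r sin(θ/2) = 18 sin(30°).
The full chord = 2 × 18 × sin(30°) = 18.

18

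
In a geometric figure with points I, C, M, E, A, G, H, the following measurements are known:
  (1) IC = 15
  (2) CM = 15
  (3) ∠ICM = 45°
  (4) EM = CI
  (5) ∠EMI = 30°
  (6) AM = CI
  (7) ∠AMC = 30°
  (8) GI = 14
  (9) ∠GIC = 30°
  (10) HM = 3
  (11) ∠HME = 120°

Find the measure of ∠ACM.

From the given relations: AM = CI = 15.
Step 1: By the law of cosines on triangle CMA: CA² = 15² + 15² − 2·15·15·cos(30°) = 60.29, so CA ≈ 7.76.
Step 2: By the inverse law of cosines on triangle ACM: cos(∠ACM) = (7.76² + 15² − 15²) / (2·7.76·15) = 60.29/232.94 = 0.2588, so ∠ACM = 75°.

Therefore, the measure of angle ∠ACM = 75°.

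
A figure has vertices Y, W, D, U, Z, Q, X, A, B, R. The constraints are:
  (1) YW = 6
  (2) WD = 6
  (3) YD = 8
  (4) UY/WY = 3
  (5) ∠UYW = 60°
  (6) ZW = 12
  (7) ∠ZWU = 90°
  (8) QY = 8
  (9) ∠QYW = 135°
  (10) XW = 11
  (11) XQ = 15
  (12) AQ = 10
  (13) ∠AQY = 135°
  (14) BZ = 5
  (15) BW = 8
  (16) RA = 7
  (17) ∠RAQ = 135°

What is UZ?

From the given relations: UY = 3·WY = 3·6 = 18.
Step 1: By the law of cosines on triangle UYW: UW² = 18² + 6² − 2·18·6·cos(60°) = 252, so UW = 6·√7.
Step 2: By the law of cosines on triangle UWZ: UZ² = (6·√7)² + 12² − 2·6·√7·12·cos(90°) = 396, so UZ = 6·√11.

Therefore, the length of UZ = 6·√11.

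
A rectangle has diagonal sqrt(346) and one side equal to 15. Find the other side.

b = sqrt(d^2 - a^2) = sqrt(346 - 225) = sqrt(121) = 11

11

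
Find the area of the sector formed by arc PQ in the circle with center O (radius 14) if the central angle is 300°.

Sector area = πr² × θ/360
= π × 14² × 5/6
= π × 196 × 5/6
= 490*pi/3

490*pi/3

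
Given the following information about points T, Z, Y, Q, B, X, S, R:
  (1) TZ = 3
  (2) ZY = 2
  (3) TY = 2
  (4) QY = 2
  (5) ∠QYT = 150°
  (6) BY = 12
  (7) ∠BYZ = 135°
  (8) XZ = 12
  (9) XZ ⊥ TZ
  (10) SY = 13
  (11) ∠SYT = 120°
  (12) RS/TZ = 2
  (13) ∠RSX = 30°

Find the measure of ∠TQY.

Step 1: By the law of cosines on triangle QYT: QT² = 2² + 2² − 2·2·2·cos(150°) = 14.93, so QT ≈ 3.86.
Step 2: By the inverse law of cosines on triangle TQY: cos(∠TQY) = (3.86² + 2² − 2²) / (2·3.86·2) = 14.93/15.45 = 0.9659, so ∠TQY = 15°.

Therefore, the measure of angle ∠TQY = 15°.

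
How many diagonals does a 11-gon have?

Total line segments between 11 vertices = C(11,2) = 55.
Subtract the 11 sides: 55 - 11 = 44 diagonals.

44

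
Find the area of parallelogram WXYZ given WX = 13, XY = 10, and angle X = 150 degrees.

Area = a * b * sin(theta)
Area = 13 * 10 * sin(150 degrees)
Area = 130 * 1/2
Area = 65

65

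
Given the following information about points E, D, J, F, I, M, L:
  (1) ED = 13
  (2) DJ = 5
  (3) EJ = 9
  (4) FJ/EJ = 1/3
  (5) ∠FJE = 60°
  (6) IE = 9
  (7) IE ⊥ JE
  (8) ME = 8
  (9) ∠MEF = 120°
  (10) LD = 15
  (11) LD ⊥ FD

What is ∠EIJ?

Step 1: By the law of cosines on triangle IEJ: IJ² = 9² + 9² − 2·9·9·cos(90°) = 162, so IJ = 9·√2.
Step 2: By the inverse law of cosines on triangle EIJ: cos(∠EIJ) = (9² + (9·√2)² − 9²) / (2·9·9·√2) = 162/229.1 = 0.7071, so ∠EIJ = 45°.

Therefore, the measure of angle ∠EIJ = 45°.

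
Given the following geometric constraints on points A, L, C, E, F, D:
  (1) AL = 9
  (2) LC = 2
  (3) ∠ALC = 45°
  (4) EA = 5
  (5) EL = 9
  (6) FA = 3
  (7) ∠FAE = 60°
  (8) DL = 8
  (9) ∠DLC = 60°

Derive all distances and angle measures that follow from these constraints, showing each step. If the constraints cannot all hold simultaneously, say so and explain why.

The constraints are consistent.

Step 1: From AL = 9, LC = 2, and ∠ALC = 45°, by the law of cosines:
  AC² = AL² + LC² - 2·AL·LC·cos(45°) = 81 + 4 - 25.46 = 59.54
  AC ≈ 7.72

Step 2: From CL = 2, LD = 8, and ∠CLD = 60°, by the law of cosines:
  CD² = CL² + LD² - 2·CL·LD·cos(60°) = 4 + 64 - 16 = 52
  CD = 2·√13

Step 3: From EA = 5, AF = 3, and ∠EAF = 60°, by the law of cosines:
  EF² = EA² + AF² - 2·EA·AF·cos(60°) = 25 + 9 - 15 = 19
  EF = √19

Step 4: From AE = 5, AL = 9, EL = 9, by the inverse law of cosines:
  cos(∠EAL) = (AE² + AL² - EL²) / (2·AE·AL)
  ∠EAL = 73.87°

Step 5: From LA = 9, LE = 9, AE = 5, by the inverse law of cosines:
  cos(∠ALE) = (LA² + LE² - AE²) / (2·LA·LE)
  ∠ALE = 32.26°

Step 6: From EA = 5, EL = 9, AL = 9, by the inverse law of cosines:
  cos(∠AEL) = (EA² + EL² - AL²) / (2·EA·EL)
  ∠AEL = 73.87°

Step 7: From AC = 7.72, AL = 9, CL = 2, by the inverse law of cosines:
  cos(∠CAL) = (AC² + AL² - CL²) / (2·AC·AL)
  ∠CAL = 10.56°

Step 8: From CA = 7.72, CL = 2, AL = 9, by the inverse law of cosines:
  cos(∠ACL) = (CA² + CL² - AL²) / (2·CA·CL)
  ∠ACL = 124.44°

Step 9: From CD = 2·√13, CL = 2, DL = 8, by the inverse law of cosines:
  cos(∠DCL) = (CD² + CL² - DL²) / (2·CD·CL)
  ∠DCL = 106.1°

Step 10: From EA = 5, EF = √19, AF = 3, by the inverse law of cosines:
  cos(∠AEF) = (EA² + EF² - AF²) / (2·EA·EF)
  ∠AEF = 36.59°

Step 11: From FA = 3, FE = √19, AE = 5, by the inverse law of cosines:
  cos(∠AFE) = (FA² + FE² - AE²) / (2·FA·FE)
  ∠AFE = 83.41°

Step 12: From DC = 2·√13, DL = 8, CL = 2, by the inverse law of cosines:
  cos(∠CDL) = (DC² + DL² - CL²) / (2·DC·DL)
  ∠CDL = 13.9°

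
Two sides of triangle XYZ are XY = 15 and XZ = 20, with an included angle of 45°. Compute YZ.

When two sides and the included angle are known, the law of cosines gives the third side.
c^2 = a^2 + b^2 - 2ab cos(C) generalizes the Pythagorean theorem to non-right triangles.
Here: YZ^2 = 225 + 400 - 600*(sqrt(2)/2) = 625 - 300*sqrt(2)
YZ = 5*sqrt(25 - 12*sqrt(2))

5*sqrt(25 - 12*sqrt(2))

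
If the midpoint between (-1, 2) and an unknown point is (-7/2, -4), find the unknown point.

Using the midpoint formula: M = ((x1 + x2)/2, (y1 + y2)/2)
We know M = (-7/2, -4) and B = (-1, 2)
For x: -7/2 = (-1 + x2)/2, so x2 = 2*-7/2 - -1 = -6
For y: -4 = (2 + y2)/2, so y2 = 2*-4 - 2 = -10
A = (-6, -10)

(-6, -10)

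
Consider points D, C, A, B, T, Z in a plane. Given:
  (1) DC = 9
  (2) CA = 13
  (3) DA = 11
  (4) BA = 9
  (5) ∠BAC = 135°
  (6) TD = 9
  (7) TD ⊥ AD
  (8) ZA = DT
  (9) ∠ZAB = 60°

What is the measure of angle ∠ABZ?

From the given relations: ZA = DT = 9.
Step 1: By the law of cosines on triangle BAZ: BZ² = 9² + 9² − 2·9·9·cos(60°) = 81, so BZ = 9.
Step 2: By the inverse law of cosines on triangle ABZ: cos(∠ABZ) = (9² + 9² − 9²) / (2·9·9) = 81/162 = 0.5, so ∠ABZ = 60°.

Therefore, the measure of angle ∠ABZ = 60°.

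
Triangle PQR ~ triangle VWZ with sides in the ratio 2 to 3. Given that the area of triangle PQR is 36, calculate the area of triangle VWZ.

For similar figures, the area ratio equals the square of the side ratio.
Side ratio (PQR to VWZ) = 2:3, so area ratio = 2^2:3^2 = 4:9.
If the area of PQR is 36, then the area of VWZ = 36 * (9/4) = 81.

81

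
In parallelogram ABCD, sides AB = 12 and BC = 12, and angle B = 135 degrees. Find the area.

Area = 12 * 12 * sin(135°) = 144 * sqrt(2)/2 = 72*sqrt(2)

72*sqrt(2)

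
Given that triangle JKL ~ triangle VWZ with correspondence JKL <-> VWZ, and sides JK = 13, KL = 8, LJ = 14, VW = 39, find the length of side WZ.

k = 39/13 = 3. WZ = 3 * 8 = 24.

24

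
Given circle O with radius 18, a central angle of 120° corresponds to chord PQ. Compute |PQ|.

Drop a perpendicular from the center to the chord, bisecting both the chord and the central angle.
Each half-chord = r sin(θ/2) = 18 sin(60°).
The full chord = 2 × 18 × sin(60°) = 18*sqrt(3).

18*sqrt(3)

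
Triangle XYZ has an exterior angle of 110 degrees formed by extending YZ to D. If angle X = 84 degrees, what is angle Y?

The exterior angle theorem states that an exterior angle equals the sum of the two non-adjacent interior angles.
So 110 = 84 + angle Y, which gives angle Y = 110 - 84 = 26 degrees.

26 degrees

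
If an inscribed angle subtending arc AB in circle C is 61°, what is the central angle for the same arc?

The inscribed angle theorem states that a central angle is always twice any inscribed angle that subtends the same arc.
Since the inscribed angle is 61°, the central angle = 2 × 61° = 122°.

122°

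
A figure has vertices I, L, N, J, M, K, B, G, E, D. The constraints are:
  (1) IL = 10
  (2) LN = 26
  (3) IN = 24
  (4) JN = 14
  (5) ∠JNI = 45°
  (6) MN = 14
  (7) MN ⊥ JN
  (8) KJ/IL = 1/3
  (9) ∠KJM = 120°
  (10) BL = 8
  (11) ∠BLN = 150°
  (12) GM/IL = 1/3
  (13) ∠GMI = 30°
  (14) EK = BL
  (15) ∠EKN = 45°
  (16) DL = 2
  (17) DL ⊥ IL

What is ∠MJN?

Step 1: By the law of cosines on triangle JNM: JM² = 14² + 14² − 2·14·14·cos(90°) = 392, so JM = 14·√2.
Step 2: By the inverse law of cosines on triangle MJN: cos(∠MJN) = ((14·√2)² + 14² − 14²) / (2·14·√2·14) = 392/554.37 = 0.7071, so ∠MJN = 45°.

Therefore, the measure of angle ∠MJN = 45°.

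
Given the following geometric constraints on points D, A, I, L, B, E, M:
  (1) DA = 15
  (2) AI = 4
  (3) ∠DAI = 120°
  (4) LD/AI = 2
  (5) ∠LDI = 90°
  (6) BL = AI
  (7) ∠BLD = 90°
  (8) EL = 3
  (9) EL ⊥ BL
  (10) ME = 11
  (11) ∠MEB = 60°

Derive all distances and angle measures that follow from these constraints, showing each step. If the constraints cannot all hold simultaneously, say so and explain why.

The constraints are consistent.

From the given relations:
  LD = 2·AI = 2·4 = 8
  BL = AI = 4

Step 1: From DA = 15, AI = 4, and ∠DAI = 120°, by the law of cosines:
  DI² = DA² + AI² - 2·DA·AI·cos(120°) = 225 + 16 + 60 = 301
  DI ≈ 17.35

Step 2: From DL = 8, LB = 4, and ∠DLB = 90°, by the law of cosines:
  DB² = DL² + LB² - 2·DL·LB·cos(90°) = 64 + 16 - 0 = 80
  DB = 4·√5

Step 3: From BL = 4, LE = 3, and ∠BLE = 90°, by the law of cosines:
  BE² = BL² + LE² - 2·BL·LE·cos(90°) = 16 + 9 - 0 = 25
  BE = 5

Step 4: From ID = 17.35, DL = 8, and ∠IDL = 90°, by the law of cosines:
  IL² = ID² + DL² - 2·ID·DL·cos(90°) = 301 + 64 - 0 = 365
  IL ≈ 19.1

Step 5: From BE = 5, EM = 11, and ∠BEM = 60°, by the law of cosines:
  BM² = BE² + EM² - 2·BE·EM·cos(60°) = 25 + 121 - 55 = 91
  BM = √91

Step 6: From DA = 15, DI = 17.35, AI = 4, by the inverse law of cosines:
  cos(∠ADI) = (DA² + DI² - AI²) / (2·DA·DI)
  ∠ADI = 11.52°

Step 7: From DB = 4·√5, DL = 8, BL = 4, by the inverse law of cosines:
  cos(∠BDL) = (DB² + DL² - BL²) / (2·DB·DL)
  ∠BDL = 26.57°

Step 8: From IA = 4, ID = 17.35, AD = 15, by the inverse law of cosines:
  cos(∠AID) = (IA² + ID² - AD²) / (2·IA·ID)
  ∠AID = 48.48°

Step 9: From BD = 4·√5, BL = 4, DL = 8, by the inverse law of cosines:
  cos(∠DBL) = (BD² + BL² - DL²) / (2·BD·BL)
  ∠DBL = 63.43°

Step 10: From BE = 5, BL = 4, EL = 3, by the inverse law of cosines:
  cos(∠EBL) = (BE² + BL² - EL²) / (2·BE·BL)
  ∠EBL = 36.87°

Step 11: From EB = 5, EL = 3, BL = 4, by the inverse law of cosines:
  cos(∠BEL) = (EB² + EL² - BL²) / (2·EB·EL)
  ∠BEL = 53.13°

Step 12: From ID = 17.35, IL = 19.1, DL = 8, by the inverse law of cosines:
  cos(∠DIL) = (ID² + IL² - DL²) / (2·ID·IL)
  ∠DIL = 24.76°

Step 13: From LD = 8, LI = 19.1, DI = 17.35, by the inverse law of cosines:
  cos(∠DLI) = (LD² + LI² - DI²) / (2·LD·LI)
  ∠DLI = 65.24°

Step 14: From BE = 5, BM = √91, EM = 11, by the inverse law of cosines:
  cos(∠EBM) = (BE² + BM² - EM²) / (2·BE·BM)
  ∠EBM = 93°

Step 15: From MB = √91, ME = 11, BE = 5, by the inverse law of cosines:
  cos(∠BME) = (MB² + ME² - BE²) / (2·MB·ME)
  ∠BME = 27°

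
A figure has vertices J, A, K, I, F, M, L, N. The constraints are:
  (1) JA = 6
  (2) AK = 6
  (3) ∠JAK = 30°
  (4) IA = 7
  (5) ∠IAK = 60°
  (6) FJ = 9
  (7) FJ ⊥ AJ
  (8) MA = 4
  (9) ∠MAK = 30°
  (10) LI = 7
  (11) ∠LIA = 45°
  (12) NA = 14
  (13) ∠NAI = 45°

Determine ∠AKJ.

Step 1: By the law of cosines on triangle KAJ: KJ² = 6² + 6² − 2·6·6·cos(30°) = 9.65, so KJ ≈ 3.11.
Step 2: By the inverse law of cosines on triangle AKJ: cos(∠AKJ) = (6² + 3.11² − 6²) / (2·6·3.11) = 9.65/37.27 = 0.2588, so ∠AKJ = 75°.

Therefore, the measure of angle ∠AKJ = 75°.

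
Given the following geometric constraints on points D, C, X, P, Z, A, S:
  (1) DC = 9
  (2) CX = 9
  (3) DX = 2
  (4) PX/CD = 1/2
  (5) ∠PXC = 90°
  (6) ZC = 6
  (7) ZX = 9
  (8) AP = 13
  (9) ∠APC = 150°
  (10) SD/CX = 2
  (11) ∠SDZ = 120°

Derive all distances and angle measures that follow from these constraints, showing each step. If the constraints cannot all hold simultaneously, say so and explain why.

The constraints are consistent.

From the given relations:
  PX = 1/2·CD = 1/2·9 ≈ 4.5
  SD = 2·CX = 2·9 = 18

Step 1: From CX = 9, XP = 4.5, and ∠CXP = 90°, by the law of cosines:
  CP² = CX² + XP² - 2·CX·XP·cos(90°) = 81 + 20.25 - 0 = 101.2
  CP = 9/2·√5

Step 2: From DC = 9, DX = 2, CX = 9, by the inverse law of cosines:
  cos(∠CDX) = (DC² + DX² - CX²) / (2·DC·DX)
  ∠CDX = 83.62°

Step 3: From CD = 9, CX = 9, DX = 2, by the inverse law of cosines:
  cos(∠DCX) = (CD² + CX² - DX²) / (2·CD·CX)
  ∠DCX = 12.76°

Step 4: From CX = 9, CZ = 6, XZ = 9, by the inverse law of cosines:
  cos(∠XCZ) = (CX² + CZ² - XZ²) / (2·CX·CZ)
  ∠XCZ = 70.53°

Step 5: From XC = 9, XD = 2, CD = 9, by the inverse law of cosines:
  cos(∠CXD) = (XC² + XD² - CD²) / (2·XC·XD)
  ∠CXD = 83.62°

Step 6: From XC = 9, XZ = 9, CZ = 6, by the inverse law of cosines:
  cos(∠CXZ) = (XC² + XZ² - CZ²) / (2·XC·XZ)
  ∠CXZ = 38.94°

Step 7: From ZC = 6, ZX = 9, CX = 9, by the inverse law of cosines:
  cos(∠CZX) = (ZC² + ZX² - CX²) / (2·ZC·ZX)
  ∠CZX = 70.53°

Step 8: From CP = 9/2·√5, PA = 13, and ∠CPA = 150°, by the law of cosines:
  CA² = CP² + PA² - 2·CP·PA·cos(150°) = 101.3 + 169 + 226.6 = 496.8
  CA ≈ 22.29

Step 9: From CP = 9/2·√5, CX = 9, PX = 4.5, by the inverse law of cosines:
  cos(∠PCX) = (CP² + CX² - PX²) / (2·CP·CX)
  ∠PCX = 26.57°

Step 10: From PC = 9/2·√5, PX = 4.5, CX = 9, by the inverse law of cosines:
  cos(∠CPX) = (PC² + PX² - CX²) / (2·PC·PX)
  ∠CPX = 63.43°

Step 11: From CA = 22.29, CP = 9/2·√5, AP = 13, by the inverse law of cosines:
  cos(∠ACP) = (CA² + CP² - AP²) / (2·CA·CP)
  ∠ACP = 16.95°

Step 12: From AC = 22.29, AP = 13, CP = 9/2·√5, by the inverse law of cosines:
  cos(∠CAP) = (AC² + AP² - CP²) / (2·AC·AP)
  ∠CAP = 13.05°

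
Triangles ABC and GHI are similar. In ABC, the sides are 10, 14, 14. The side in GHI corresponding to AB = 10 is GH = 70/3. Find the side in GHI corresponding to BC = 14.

Similar triangles have proportional sides. Setting up the proportion:
GH / AB = HI / BC
70/3 / 10 = HI / 14
HI = 14 * 70/3 / 10 = 98/3.

98/3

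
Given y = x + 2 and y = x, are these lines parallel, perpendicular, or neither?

Slope of line 1: m1 = 1
Slope of line 2: m2 = 1
m1 = m2, so the lines are parallel.

Parallel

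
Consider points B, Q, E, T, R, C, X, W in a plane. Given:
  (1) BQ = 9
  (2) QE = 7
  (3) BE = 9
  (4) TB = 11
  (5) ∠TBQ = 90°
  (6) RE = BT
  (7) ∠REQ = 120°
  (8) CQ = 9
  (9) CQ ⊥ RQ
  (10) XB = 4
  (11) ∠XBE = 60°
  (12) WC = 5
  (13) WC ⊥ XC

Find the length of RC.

From the given relations: RE = BT = 11.
Step 1: By the law of cosines on triangle REQ: RQ² = 11² + 7² − 2·11·7·cos(120°) = 247, so RQ ≈ 15.72.
Step 2: By the law of cosines on triangle RQC: RC² = 15.72² + 9² − 2·15.72·9·cos(90°) = 328, so RC = 2·√82.

Therefore, the length of RC = 2·√82.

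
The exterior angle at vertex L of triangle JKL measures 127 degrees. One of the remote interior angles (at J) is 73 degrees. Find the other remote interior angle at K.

The exterior angle theorem states that an exterior angle equals the sum of the two non-adjacent interior angles.
So 127 = 73 + angle K, which gives angle K = 127 - 73 = 54 degrees.

54 degrees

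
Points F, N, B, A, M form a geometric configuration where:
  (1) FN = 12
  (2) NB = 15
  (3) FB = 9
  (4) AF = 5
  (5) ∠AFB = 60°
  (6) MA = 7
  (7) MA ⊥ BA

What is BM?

Step 1: By the law of cosines on triangle BFA: BA² = 9² + 5² − 2·9·5·cos(60°) = 61, so BA = √61.
Step 2: By the law of cosines on triangle BAM: BM² = √61² + 7² − 2·√61·7·cos(90°) = 110, so BM = √110.

Therefore, the length of BM = √110.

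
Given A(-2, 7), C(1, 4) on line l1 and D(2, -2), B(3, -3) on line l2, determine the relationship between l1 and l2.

Slope of line 1: m1 = (4 - 7)/(1 - -2) = -3/3 = -1
Slope of line 2: m2 = (-3 - -2)/(3 - 2) = -1/1 = -1
Two lines are parallel if and only if they have equal slopes (or both are vertical).
Here m1 = m2 = -1, confirming the lines are parallel.

Parallel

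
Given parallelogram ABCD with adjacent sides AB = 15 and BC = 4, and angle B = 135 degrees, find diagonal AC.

The diagonal of a parallelogram can be found by treating two adjacent sides and the diagonal as a triangle.
Applying the law of cosines with sides 15, 4 and included angle 135°:
d^2 = 225 + 16 - 120*cos(135°) = 60*sqrt(2) + 241
d = sqrt(60*sqrt(2) + 241)

sqrt(60*sqrt(2) + 241)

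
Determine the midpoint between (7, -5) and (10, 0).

The midpoint is the point halfway along the segment.
Move half the horizontal distance: 7 + (10 - 7)/2 = 7 + 3/2 = 17/2
Move half the vertical distance: -5 + (0 - -5)/2 = -5 + 5/2 = -5/2
Midpoint = (17/2, -5/2)

(17/2, -5/2)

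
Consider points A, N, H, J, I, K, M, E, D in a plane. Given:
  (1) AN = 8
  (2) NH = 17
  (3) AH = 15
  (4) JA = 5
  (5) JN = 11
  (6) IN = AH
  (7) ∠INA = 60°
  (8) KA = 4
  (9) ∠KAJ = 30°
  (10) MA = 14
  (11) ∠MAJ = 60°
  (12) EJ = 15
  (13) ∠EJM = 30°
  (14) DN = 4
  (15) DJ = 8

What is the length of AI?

From the given relations: IN = AH = 15.
Step 1: By the law of cosines on triangle ANI: AI² = 8² + 15² − 2·8·15·cos(60°) = 169, so AI = 13.

Therefore, the length of AI = 13.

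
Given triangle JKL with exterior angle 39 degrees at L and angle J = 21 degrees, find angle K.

By the exterior angle theorem: exterior angle = sum of remote interior angles.
39 = 21 + angle K
angle K = 39 - 21 = 18 degrees

18 degrees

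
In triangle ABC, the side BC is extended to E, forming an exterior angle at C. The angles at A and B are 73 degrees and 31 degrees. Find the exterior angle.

The interior angle at C is 180 - 73 - 31 = 76 degrees.
The exterior angle and interior angle at C are supplementary:
Exterior angle = 180 - 76 = 104 degrees.

104 degrees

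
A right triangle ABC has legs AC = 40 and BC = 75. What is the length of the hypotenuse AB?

AB = sqrt(40^2 + 75^2) = sqrt(7225) = 85

85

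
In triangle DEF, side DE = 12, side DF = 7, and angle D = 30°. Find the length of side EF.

When two sides and the included angle are known, the law of cosines gives the third side.
c^2 = a^2 + b^2 - 2ab cos(C) generalizes the Pythagorean theorem to non-right triangles.
Here: EF^2 = 144 + 49 - 168*(sqrt(3)/2) = 193 - 84*sqrt(3)
EF = sqrt(193 - 84*sqrt(3))

sqrt(193 - 84*sqrt(3))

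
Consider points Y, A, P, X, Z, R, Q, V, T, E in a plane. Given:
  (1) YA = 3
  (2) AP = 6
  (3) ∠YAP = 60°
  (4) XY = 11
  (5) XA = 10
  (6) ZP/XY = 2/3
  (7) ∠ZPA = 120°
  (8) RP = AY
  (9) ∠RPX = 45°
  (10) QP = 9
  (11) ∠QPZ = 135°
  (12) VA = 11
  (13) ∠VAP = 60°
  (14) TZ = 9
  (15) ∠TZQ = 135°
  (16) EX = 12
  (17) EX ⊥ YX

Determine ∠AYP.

Step 1: By the law of cosines on triangle YAP: YP² = 3² + 6² − 2·3·6·cos(60°) = 27, so YP = 3·√3.
Step 2: By the inverse law of cosines on triangle AYP: cos(∠AYP) = (3² + (3·√3)² − 6²) / (2·3·3·√3) = 0/31.18 = 0, so ∠AYP = 90°.

Therefore, the measure of angle ∠AYP = 90°.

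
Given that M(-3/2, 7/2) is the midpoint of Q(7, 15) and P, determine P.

Using the midpoint formula: M = ((x1 + x2)/2, (y1 + y2)/2)
We know M = (-3/2, 7/2) and Q = (7, 15)
For x: -3/2 = (7 + x2)/2, so x2 = 2*-3/2 - 7 = -10
For y: 7/2 = (15 + y2)/2, so y2 = 2*7/2 - 15 = -8
P = (-10, -8)

(-10, -8)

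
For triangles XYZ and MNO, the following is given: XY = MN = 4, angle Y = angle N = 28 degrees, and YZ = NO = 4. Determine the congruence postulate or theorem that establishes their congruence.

The given information matches SAS: Two pairs of corresponding sides and the included angle are equal (Side-Angle-Side).

SAS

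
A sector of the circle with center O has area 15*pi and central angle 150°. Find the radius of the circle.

r² = 360 × 15*pi / (π × 150) = 36, so r = 6.

6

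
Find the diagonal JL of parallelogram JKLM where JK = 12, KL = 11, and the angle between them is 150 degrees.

The diagonal of a parallelogram can be found by treating two adjacent sides and the diagonal as a triangle.
Applying the law of cosines with sides 12, 11 and included angle 150°:
d^2 = 144 + 121 - 264*cos(150°) = 132*sqrt(3) + 265
d = sqrt(132*sqrt(3) + 265)

sqrt(132*sqrt(3) + 265)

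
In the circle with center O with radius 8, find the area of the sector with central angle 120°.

The full circle has area πr² = π(8)² = 64*pi.
The sector covers 120° out of 360°, a fraction of 1/3.
Sector area = 64*pi × 1/3 = 64*pi/3.

64*pi/3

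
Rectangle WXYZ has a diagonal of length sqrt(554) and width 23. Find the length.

Using the Pythagorean theorem: d^2 = a^2 + b^2
b^2 = d^2 - a^2
b^2 = 554 - 529
b^2 = 25
b = sqrt(25) = 5

5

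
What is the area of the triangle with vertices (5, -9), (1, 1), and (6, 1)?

Using the Shoelace formula for a triangle:
Area = (1/2)|x0(y1 - y2) + x1(y2 - y0) + x2(y0 - y1)|
Area = (1/2)|5(1 - 1) + 1(1 - -9) + 6(-9 - 1)|
Area = (1/2)|0 + 10 + -60|
Area = (1/2)|-50|
Area = (1/2)(50)
Area = 25

25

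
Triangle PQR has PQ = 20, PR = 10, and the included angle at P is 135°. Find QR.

Law of cosines: QR^2 = 20^2 + 10^2 - 2(20)(10)cos(135°) = 200*sqrt(2) + 500, so QR = 10*sqrt(2*sqrt(2) + 5).

10*sqrt(2*sqrt(2) + 5)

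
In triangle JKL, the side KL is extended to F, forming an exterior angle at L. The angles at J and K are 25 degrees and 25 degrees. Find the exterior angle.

The interior angle at L is 180 - 25 - 25 = 130 degrees.
The exterior angle and interior angle at L are supplementary:
Exterior angle = 180 - 130 = 50 degrees.

50 degrees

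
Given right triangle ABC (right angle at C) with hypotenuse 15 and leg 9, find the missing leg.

BC = sqrt(15^2 - 9^2) = sqrt(144) = 12

12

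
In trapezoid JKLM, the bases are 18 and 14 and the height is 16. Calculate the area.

Area of a trapezoid = (base1 + base2) * height / 2
Area = (18 + 14) * 16 / 2
Area = 32 * 16 / 2
Area = 512 / 2
Area = 256

256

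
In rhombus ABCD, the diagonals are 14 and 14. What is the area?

Area of a rhombus = (d1 * d2) / 2
Area = (14 * 14) / 2
Area = 196 / 2
Area = 98

98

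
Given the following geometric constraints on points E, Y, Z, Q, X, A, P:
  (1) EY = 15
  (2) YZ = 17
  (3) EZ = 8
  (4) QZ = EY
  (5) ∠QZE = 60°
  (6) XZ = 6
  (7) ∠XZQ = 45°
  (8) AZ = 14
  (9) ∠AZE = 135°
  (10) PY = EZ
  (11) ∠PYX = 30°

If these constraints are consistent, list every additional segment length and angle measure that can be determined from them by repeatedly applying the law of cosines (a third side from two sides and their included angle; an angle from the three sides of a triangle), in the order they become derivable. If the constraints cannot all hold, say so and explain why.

The constraints are consistent. Derivable facts, in order:
After 1 step:
- EA ≈ 20.45
- EQ = 13
- QX ≈ 11.56
- ∠EYZ = 28.07°
- ∠EZY = 61.93°
- ∠YEZ = 90°
After 2 steps:
- ∠AEZ = 28.95°
- ∠EAZ = 16.05°
- ∠EQZ = 32.2°
- ∠QEZ = 87.8°
- ∠QXZ = 113.48°
- ∠XQZ = 21.52°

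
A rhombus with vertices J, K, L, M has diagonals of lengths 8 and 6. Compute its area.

Area = (8 * 6) / 2 = 48 / 2 = 24

24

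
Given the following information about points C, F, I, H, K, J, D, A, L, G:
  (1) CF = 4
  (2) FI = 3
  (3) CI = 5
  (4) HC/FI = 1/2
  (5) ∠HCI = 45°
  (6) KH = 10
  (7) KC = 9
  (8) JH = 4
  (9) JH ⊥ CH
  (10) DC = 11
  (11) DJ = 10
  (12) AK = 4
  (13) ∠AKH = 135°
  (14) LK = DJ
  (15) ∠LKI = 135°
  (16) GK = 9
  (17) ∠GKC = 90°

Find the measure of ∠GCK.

Step 1: By the law of cosines on triangle CKG: CG² = 9² + 9² − 2·9·9·cos(90°) = 162, so CG = 9·√2.
Step 2: By the inverse law of cosines on triangle GCK: cos(∠GCK) = ((9·√2)² + 9² − 9²) / (2·9·√2·9) = 162/229.1 = 0.7071, so ∠GCK = 45°.

Therefore, the measure of angle ∠GCK = 45°.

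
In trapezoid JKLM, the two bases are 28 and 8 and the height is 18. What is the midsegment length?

The midsegment (median) of a trapezoid connects the midpoints of the non-parallel sides.
Its length is the average of the two bases: (28 + 8) / 2 = 18.

18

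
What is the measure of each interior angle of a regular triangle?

Each interior angle of a regular n-gon is (n - 2) * 180 / n.
For n = 3: (3 - 2) * 180 / 3 = 180/3 = 60 degrees.

60 degrees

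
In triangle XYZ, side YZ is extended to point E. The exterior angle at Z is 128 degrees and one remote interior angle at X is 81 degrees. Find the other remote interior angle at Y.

The exterior angle theorem states that an exterior angle equals the sum of the two non-adjacent interior angles.
So 128 = 81 + angle Y, which gives angle Y = 128 - 81 = 47 degrees.

47 degrees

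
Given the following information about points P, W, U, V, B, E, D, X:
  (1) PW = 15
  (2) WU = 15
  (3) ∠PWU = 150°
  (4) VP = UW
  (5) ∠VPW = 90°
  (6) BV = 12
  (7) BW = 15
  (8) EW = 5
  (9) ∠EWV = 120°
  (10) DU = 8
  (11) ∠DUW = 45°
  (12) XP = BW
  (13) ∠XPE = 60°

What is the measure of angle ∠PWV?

From the given relations: VP = UW = 15.
Step 1: By the law of cosines on triangle WPV: WV² = 15² + 15² − 2·15·15·cos(90°) = 450, so WV = 15·√2.
Step 2: By the inverse law of cosines on triangle PWV: cos(∠PWV) = (15² + (15·√2)² − 15²) / (2·15·15·√2) = 450/636.4 = 0.7071, so ∠PWV = 45°.

Therefore, the measure of angle ∠PWV = 45°.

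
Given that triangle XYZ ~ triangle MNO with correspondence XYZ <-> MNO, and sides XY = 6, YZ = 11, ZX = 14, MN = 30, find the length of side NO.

Similar triangles have proportional sides. Setting up the proportion:
MN / XY = NO / YZ
30 / 6 = NO / 11
NO = 11 * 30 / 6 = 55.

55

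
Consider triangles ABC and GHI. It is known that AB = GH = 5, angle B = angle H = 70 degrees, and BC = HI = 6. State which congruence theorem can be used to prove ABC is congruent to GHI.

The given information provides:
AB = GH = 5, angle B = angle H = 70 degrees, and BC = HI = 6
This matches the SAS congruence theorem.
Two pairs of corresponding sides and the included angle are equal (Side-Angle-Side).

SAS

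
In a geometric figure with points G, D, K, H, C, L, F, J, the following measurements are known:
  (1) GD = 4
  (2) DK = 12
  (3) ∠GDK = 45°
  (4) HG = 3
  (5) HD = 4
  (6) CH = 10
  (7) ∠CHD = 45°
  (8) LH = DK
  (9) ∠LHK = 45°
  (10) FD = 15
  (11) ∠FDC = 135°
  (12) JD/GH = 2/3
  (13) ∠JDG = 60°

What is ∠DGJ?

From the given relations: JD = 2/3·GH = 2/3·3 = 2.
Step 1: By the law of cosines on triangle GDJ: GJ² = 4² + 2² − 2·4·2·cos(60°) = 12, so GJ = 2·√3.
Step 2: By the inverse law of cosines on triangle DGJ: cos(∠DGJ) = (4² + (2·√3)² − 2²) / (2·4·2·√3) = 24/27.71 = 0.866, so ∠DGJ = 30°.

Therefore, the measure of angle ∠DGJ = 30°.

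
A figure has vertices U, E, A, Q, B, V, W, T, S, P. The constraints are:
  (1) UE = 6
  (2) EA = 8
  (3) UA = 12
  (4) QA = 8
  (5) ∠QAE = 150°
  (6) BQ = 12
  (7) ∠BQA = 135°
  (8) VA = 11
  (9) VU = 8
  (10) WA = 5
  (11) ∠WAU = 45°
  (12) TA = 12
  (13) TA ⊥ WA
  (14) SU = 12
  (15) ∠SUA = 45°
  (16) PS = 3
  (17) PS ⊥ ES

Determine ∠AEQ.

Step 1: By the law of cosines on triangle EAQ: EQ² = 8² + 8² − 2·8·8·cos(150°) = 238.85, so EQ ≈ 15.45.
Step 2: By the inverse law of cosines on triangle AEQ: cos(∠AEQ) = (8² + 15.45² − 8²) / (2·8·15.45) = 238.85/247.28 = 0.9659, so ∠AEQ = 15°.

Therefore, the measure of angle ∠AEQ = 15°.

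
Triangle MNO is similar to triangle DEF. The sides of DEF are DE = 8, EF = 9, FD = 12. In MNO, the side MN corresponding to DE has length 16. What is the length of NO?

Similar triangles have proportional sides. Setting up the proportion:
MN / DE = NO / EF
16 / 8 = NO / 9
NO = 9 * 16 / 8 = 18.

18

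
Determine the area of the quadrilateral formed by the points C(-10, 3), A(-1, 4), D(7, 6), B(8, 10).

The Shoelace formula works by pairing each vertex with the next (cycling back to the first).
For each pair, compute x_i*y_(i+1) - x_(i+1)*y_i:
  (-10*4 - -1*3) = -37
  (-1*6 - 7*4) = -34
  (7*10 - 8*6) = 22
  (8*3 - -10*10) = 124
Taking half the absolute value of the total: Area = (1/2)(75) = 75/2.

75/2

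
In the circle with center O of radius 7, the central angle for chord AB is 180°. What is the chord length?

Chord length = 2r sin(θ/2)
= 2 × 7 × sin(180°/2)
= 2 × 7 × sin(90°)
= 14

14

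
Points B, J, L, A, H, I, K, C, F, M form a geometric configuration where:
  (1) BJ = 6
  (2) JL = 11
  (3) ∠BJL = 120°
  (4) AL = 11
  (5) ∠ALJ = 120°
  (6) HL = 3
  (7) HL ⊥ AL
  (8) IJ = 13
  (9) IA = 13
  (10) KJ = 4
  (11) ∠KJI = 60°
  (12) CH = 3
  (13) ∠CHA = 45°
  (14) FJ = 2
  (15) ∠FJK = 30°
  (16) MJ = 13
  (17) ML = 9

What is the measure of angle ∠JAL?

Step 1: By the law of cosines on triangle ALJ: AJ² = 11² + 11² − 2·11·11·cos(120°) = 363, so AJ = 11·√3.
Step 2: By the inverse law of cosines on triangle JAL: cos(∠JAL) = ((11·√3)² + 11² − 11²) / (2·11·√3·11) = 363/419.16 = 0.866, so ∠JAL = 30°.

Therefore, the measure of angle ∠JAL = 30°.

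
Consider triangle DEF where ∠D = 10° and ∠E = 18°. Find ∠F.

The interior angles sum to 180°: angle F = 180 - 10 - 18 = 152°.
The triangle is obtuse (angles 10°, 18°, 152°).

152 degrees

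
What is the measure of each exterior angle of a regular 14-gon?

Each exterior angle of a regular n-gon is 360 / n.
For n = 14: 360 / 14 = 180/7 degrees.

180/7 degrees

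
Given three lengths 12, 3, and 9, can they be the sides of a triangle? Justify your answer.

Check the triangle inequality: 3 + 9 = 12 ≤ 12.
Since the sum of two sides does not exceed the third, no triangle can be formed.

No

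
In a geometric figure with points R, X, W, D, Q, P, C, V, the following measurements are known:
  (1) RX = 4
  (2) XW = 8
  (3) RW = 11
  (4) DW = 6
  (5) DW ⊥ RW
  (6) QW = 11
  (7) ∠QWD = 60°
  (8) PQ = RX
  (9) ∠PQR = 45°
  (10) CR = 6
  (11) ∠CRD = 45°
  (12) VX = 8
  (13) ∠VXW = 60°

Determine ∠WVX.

Step 1: By the law of cosines on triangle VXW: VW² = 8² + 8² − 2·8·8·cos(60°) = 64, so VW = 8.
Step 2: By the inverse law of cosines on triangle WVX: cos(∠WVX) = (8² + 8² − 8²) / (2·8·8) = 64/128 = 0.5, so ∠WVX = 60°.

Therefore, the measure of angle ∠WVX = 60°.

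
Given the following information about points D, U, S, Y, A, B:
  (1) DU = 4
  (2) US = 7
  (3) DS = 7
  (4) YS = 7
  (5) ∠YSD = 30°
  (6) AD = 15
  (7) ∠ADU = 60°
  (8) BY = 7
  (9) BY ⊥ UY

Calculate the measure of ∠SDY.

Step 1: By the law of cosines on triangle DSY: DY² = 7² + 7² − 2·7·7·cos(30°) = 13.13, so DY ≈ 3.62.
Step 2: By the inverse law of cosines on triangle SDY: cos(∠SDY) = (7² + 3.62² − 7²) / (2·7·3.62) = 13.13/50.73 = 0.2588, so ∠SDY = 75°.

Therefore, the measure of angle ∠SDY = 75°.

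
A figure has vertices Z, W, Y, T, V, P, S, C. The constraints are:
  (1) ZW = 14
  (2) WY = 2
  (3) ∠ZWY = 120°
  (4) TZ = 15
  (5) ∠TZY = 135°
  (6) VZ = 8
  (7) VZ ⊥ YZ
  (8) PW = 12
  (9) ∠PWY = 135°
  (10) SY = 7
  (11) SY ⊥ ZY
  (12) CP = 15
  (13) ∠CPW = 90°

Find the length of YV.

Step 1: By the law of cosines on triangle ZWY: ZY² = 14² + 2² − 2·14·2·cos(120°) = 228, so ZY = 2·√57.
Step 2: By the law of cosines on triangle YZV: YV² = (2·√57)² + 8² − 2·2·√57·8·cos(90°) = 292, so YV = 2·√73.

Therefore, the length of YV = 2·√73.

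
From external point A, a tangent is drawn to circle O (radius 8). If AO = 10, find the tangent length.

tangent = √(d² - r²) = √(10² - 8²) = √(100 - 64) = √36 = 6

6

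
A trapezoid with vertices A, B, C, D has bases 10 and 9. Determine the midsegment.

midsegment = (10 + 9) / 2 = 19 / 2 = 19/2

19/2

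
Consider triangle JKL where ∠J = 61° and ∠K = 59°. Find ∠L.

By the triangle angle sum property, the three interior angles of any triangle add up to 180°.
We know angle J = 61° and angle K = 59°, so their sum is 120°.
Therefore angle L = 180° - 120° = 60°.

60 degrees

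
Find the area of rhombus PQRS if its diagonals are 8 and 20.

The diagonals of a rhombus divide it into four right triangles.
Each triangle has legs 8/ 2 = 4 and 20/2 = 10, so each has area (1/2)*4*10 = 20.
Four such triangles give total area = (d1 * d2) / 2 = 80.

80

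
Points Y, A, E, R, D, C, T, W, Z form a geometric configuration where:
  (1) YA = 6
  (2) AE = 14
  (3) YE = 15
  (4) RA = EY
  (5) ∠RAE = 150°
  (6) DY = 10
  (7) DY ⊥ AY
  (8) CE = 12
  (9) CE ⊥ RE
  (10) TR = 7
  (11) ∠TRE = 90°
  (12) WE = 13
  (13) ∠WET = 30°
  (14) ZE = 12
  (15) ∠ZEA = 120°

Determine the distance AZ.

Step 1: By the law of cosines on triangle AEZ: AZ² = 14² + 12² − 2·14·12·cos(120°) = 508, so AZ = 2·√127.

Therefore, the length of AZ = 2·√127.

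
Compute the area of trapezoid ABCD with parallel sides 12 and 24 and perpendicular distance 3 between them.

A trapezoid's area equals the midsegment times the height.
The midsegment is (12 + 24) / 2 = 18.
Area = 18 * 3 = 54.

54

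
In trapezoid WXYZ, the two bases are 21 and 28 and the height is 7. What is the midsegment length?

midsegment = (21 + 28) / 2 = 49 / 2 = 49/2

49/2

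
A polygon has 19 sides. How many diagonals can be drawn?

Total line segments between 19 vertices = C(19,2) = 171.
Subtract the 19 sides: 171 - 19 = 152 diagonals.

152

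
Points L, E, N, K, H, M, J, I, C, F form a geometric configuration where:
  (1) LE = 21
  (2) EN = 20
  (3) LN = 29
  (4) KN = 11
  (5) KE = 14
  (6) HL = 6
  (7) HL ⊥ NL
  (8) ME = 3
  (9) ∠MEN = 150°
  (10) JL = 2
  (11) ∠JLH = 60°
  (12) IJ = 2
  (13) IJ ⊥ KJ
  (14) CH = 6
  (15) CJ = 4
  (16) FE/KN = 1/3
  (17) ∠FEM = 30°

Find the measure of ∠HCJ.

Step 1: By the law of cosines on triangle HLJ: HJ² = 6² + 2² − 2·6·2·cos(60°) = 28, so HJ = 2·√7.
Step 2: By the inverse law of cosines on triangle HCJ: cos(∠HCJ) = (6² + 4² − (2·√7)²) / (2·6·4) = 24/48 = 0.5, so ∠HCJ = 60°.

Therefore, the measure of angle ∠HCJ = 60°.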